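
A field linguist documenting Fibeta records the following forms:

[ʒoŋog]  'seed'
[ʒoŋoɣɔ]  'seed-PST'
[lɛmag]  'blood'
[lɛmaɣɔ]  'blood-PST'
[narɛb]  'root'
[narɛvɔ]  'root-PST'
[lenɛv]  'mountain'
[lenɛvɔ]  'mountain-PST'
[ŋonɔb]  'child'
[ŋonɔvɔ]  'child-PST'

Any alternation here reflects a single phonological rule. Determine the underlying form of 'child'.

/ŋonɔb/

The stem for 'child' ends in [b] in [ŋonɔb] but [v] in [ŋonɔvɔ].
Compare 'mountain', with invariant [v] in [lenɛv] and [lenɛvɔ]: an analysis with underlying /v/ and a rule producing [b] in isolation would wrongly predict alternation here too.
The alternation reflects intervocalic spirantization: voiced stops become fricatives between vowels. /b/ is underlying.
Hence 'child' is /ŋonɔb/ underlyingly.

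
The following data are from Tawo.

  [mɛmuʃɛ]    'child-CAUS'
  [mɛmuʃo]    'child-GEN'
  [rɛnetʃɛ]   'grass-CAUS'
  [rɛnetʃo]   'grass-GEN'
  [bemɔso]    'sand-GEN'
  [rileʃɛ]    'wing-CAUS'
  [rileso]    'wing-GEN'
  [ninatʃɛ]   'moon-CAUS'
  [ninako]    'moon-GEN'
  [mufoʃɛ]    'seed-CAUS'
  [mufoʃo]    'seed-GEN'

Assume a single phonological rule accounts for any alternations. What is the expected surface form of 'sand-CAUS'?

'wing' shows [ʃ] ~ [s] at the end of the stem ([rileʃɛ] vs [rileso]).
Compare 'seed', with invariant [ʃ] in [mufoʃɛ] and [mufoʃo]: an analysis with underlying /ʃ/ and a rule producing [s] before the GEN suffix would wrongly predict alternation here too.
So /s/ is underlying, and a rule of palatalization before a front vowel — /k/ and /s/ become palato-alveolar [tʃ] and [ʃ] before a front vowel — gives [ʃ].
The one attested form of 'sand', [bemɔso], shows underlying /bemɔs/. Applying the same rule before a front vowel gives [bemɔʃɛ].

[bemɔʃɛ]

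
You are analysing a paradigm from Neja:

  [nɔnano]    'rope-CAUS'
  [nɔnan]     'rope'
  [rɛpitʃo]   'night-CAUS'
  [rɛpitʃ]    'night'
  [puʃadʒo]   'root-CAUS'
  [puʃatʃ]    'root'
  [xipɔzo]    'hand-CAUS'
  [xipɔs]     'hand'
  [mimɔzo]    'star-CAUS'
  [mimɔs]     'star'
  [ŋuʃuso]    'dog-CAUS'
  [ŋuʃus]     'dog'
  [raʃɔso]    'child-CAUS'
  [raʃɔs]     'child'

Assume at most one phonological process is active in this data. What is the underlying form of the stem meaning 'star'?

In [mimɔzo] and [mimɔs] the final segment of 'star' alternates: [z] ~ [s].
If /s/ were underlying and a rule turned it into [z] before the CAUS suffix, 'dog' would also alternate; but it has [s] in both [ŋuʃuso] and [ŋuʃus].
So /z/ is underlying, and a rule of word-final obstruent devoicing — voiced obstruents become voiceless word-finally — gives [s].
The underlying form of 'star' is therefore /mimɔz/.

/mimɔz/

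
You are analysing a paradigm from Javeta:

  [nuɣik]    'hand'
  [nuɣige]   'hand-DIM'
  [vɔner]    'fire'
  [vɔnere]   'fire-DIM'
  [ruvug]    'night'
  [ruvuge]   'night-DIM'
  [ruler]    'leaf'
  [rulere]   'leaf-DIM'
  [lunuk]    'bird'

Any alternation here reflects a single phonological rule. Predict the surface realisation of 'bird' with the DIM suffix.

In [nuɣik] and [nuɣige] the final segment of 'hand' alternates: [k] ~ [g].
If /g/ were underlying and a rule turned it into [k] in isolation, 'night' would also alternate; but it has [g] in both [ruvug] and [ruvuge].
The underlying segment must be /k/; voiceless stops become voiced between vowels, yielding [g] there.
The one attested form of 'bird', [lunuk], shows underlying /lunuk/. Applying the same rule between vowels gives [lunuge].

[lunuge]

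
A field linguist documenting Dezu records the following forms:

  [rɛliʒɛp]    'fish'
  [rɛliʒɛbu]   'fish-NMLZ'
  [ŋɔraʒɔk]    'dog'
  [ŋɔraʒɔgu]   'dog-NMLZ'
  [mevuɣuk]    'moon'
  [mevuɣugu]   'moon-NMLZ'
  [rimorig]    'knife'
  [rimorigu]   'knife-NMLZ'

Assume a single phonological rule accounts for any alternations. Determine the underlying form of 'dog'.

/ŋɔraʒɔk/

In [ŋɔraʒɔk] and [ŋɔraʒɔgu] the final segment of 'dog' alternates: [k] ~ [g].
The stem 'knife' ([rimorig], [rimorigu]) shows [g] unchanged in both environments, so [g] cannot be basic with [k] derived in isolation.
Therefore /k/ is basic and [g] is derived by intervocalic voicing (voiceless stops become voiced between vowels).
So 'dog' = /ŋɔraʒɔk/.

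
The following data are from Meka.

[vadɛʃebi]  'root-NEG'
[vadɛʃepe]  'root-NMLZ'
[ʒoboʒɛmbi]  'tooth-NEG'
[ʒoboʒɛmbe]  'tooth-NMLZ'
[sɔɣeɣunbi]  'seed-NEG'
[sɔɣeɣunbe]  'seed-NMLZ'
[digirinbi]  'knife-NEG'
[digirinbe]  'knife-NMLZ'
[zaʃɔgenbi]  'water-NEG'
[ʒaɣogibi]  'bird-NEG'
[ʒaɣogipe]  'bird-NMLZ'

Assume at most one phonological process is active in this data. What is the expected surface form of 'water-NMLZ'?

[zaʃɔgenbe]

The NMLZ suffix surfaces as [-be] and [-pe], depending on the final segment of the stem.
By contrast the NEG suffix keeps its initial [b] throughout — that segment must be underlying.
The NMLZ suffix is therefore /-pe/ underlyingly, with post-nasal voicing: voiceless stops become voiced after a nasal.
After 'water', which ends in a nasal, the suffix surfaces as [-be], giving [zaʃɔgenbe].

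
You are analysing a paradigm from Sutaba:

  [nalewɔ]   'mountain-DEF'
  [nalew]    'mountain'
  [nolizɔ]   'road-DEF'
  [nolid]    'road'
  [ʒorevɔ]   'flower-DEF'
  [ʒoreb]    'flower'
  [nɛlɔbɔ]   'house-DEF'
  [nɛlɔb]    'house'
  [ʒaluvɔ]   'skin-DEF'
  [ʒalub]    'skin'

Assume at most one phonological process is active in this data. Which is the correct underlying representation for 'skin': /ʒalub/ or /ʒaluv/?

The stem for 'skin' ends in [v] in [ʒaluvɔ] but [b] in [ʒalub].
If /b/ were underlying and a rule turned it into [v] before the DEF suffix, 'house' would also alternate; but it has [b] in both [nɛlɔbɔ] and [nɛlɔb].
The underlying segment must be /v/; voiced fricatives become stops word-finally, yielding [b] there.

/ʒaluv/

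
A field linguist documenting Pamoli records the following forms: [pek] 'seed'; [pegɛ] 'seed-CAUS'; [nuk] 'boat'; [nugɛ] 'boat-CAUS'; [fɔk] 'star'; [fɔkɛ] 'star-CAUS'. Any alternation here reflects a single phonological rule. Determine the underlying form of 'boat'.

/nug/

The root 'boat' surfaces as [nuk] and [nugɛ], with a stem-final [k] ~ [g] alternation.
But 'star' keeps [k] in both environments ([fɔk], [fɔkɛ]), so there is no rule changing /k/ to [g] before the CAUS suffix.
Therefore /g/ is basic and [k] is derived by word-final obstruent devoicing (voiced obstruents become voiceless word-finally).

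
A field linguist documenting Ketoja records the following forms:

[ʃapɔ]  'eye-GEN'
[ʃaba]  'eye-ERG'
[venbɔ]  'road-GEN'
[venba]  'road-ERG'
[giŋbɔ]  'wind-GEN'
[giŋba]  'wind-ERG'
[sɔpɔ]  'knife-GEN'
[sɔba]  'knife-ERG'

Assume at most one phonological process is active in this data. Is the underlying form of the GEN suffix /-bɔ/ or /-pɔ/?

/-pɔ/

The GEN suffix surfaces as [-bɔ] and [-pɔ], depending on the final segment of the stem.
The ERG suffix, which begins with [b], is invariant after every stem; so [b] is not altered by any rule here.
So the underlying form is /-pɔ/, and voiceless stops become voiced after a nasal.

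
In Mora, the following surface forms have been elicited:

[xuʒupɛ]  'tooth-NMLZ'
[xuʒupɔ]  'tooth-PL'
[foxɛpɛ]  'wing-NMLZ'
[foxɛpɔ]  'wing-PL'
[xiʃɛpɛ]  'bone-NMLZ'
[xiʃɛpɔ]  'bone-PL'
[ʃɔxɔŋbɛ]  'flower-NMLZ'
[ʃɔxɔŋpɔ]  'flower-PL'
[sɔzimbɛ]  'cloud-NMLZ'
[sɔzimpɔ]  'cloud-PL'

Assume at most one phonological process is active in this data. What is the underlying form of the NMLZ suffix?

The NMLZ suffix surfaces as [-bɛ] and [-pɛ], depending on the final segment of the stem.
By contrast the PL suffix keeps its initial [p] throughout — that segment must be underlying.
The NMLZ suffix is therefore /-bɛ/ underlyingly, with post-vocalic devoicing: voiced stops become voiceless after a vowel.

/-bɛ/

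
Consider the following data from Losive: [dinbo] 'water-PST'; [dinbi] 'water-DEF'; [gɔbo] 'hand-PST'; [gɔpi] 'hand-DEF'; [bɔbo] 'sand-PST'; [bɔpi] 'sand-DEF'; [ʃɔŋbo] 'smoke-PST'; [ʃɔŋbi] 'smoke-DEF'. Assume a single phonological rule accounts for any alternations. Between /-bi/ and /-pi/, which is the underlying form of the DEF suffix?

The DEF morpheme has two allomorphs, [-bi] and [-pi].
The PST suffix, which begins with [b], is invariant after every stem; so [b] is not altered by any rule here.
So the underlying form is /-pi/, and voiceless stops become voiced after a nasal.

/-pi/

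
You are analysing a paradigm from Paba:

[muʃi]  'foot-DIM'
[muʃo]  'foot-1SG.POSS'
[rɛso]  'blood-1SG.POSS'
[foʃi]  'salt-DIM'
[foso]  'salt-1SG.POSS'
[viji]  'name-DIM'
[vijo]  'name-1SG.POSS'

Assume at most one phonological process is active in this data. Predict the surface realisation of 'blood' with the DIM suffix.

[rɛʃi]

The stem for 'salt' ends in [ʃ] in [foʃi] but [s] in [foso].
If /ʃ/ were underlying and a rule turned it into [s] before the 1SG.POSS suffix, 'foot' would also alternate; but it has [ʃ] in both [muʃi] and [muʃo].
Therefore /s/ is basic and [ʃ] is derived by palatalization before a front vowel (/s/ becomes palato-alveolar [ʃ] before a front vowel).
The one attested form of 'blood', [rɛso], shows underlying /rɛs/. Applying the same rule before a front vowel gives [rɛʃi].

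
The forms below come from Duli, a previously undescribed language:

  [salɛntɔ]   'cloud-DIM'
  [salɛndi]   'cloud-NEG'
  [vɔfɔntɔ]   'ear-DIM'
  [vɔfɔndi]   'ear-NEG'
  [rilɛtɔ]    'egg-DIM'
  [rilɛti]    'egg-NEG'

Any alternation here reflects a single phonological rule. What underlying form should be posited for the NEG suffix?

/-di/

The NEG suffix surfaces as [-di] and [-ti], depending on the final segment of the stem.
By contrast the DIM suffix keeps its initial [t] throughout — that segment must be underlying.
So the underlying form is /-di/, and voiced stops become voiceless after a vowel.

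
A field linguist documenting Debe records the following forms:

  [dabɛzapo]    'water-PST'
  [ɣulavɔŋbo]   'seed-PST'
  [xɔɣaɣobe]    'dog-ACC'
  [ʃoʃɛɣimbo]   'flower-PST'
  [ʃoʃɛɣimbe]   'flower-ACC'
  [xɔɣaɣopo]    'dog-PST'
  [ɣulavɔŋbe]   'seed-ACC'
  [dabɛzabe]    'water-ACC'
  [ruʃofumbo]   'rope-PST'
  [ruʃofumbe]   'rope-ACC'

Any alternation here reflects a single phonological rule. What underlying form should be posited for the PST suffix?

/-po/

The PST morpheme has two allomorphs, [-bo] and [-po].
The ACC suffix, which begins with [b], is invariant after every stem; so [b] is not altered by any rule here.
So the underlying form is /-po/, and voiceless stops become voiced after a nasal.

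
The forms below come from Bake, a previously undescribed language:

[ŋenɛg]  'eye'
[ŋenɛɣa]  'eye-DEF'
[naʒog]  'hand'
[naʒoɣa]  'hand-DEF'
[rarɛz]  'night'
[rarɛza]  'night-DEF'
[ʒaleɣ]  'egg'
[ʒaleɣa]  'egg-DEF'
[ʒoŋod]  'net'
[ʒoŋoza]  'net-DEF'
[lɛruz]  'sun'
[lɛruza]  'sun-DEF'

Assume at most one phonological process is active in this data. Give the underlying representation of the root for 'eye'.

In [ŋenɛg] and [ŋenɛɣa] the final segment of 'eye' alternates: [g] ~ [ɣ].
But 'egg' keeps [ɣ] in both environments ([ʒaleɣ], [ʒaleɣa]), so there is no rule changing /ɣ/ to [g] in isolation.
Therefore /g/ is basic and [ɣ] is derived by intervocalic spirantization (voiced stops become fricatives between vowels).
So 'eye' = /ŋenɛg/.

/ŋenɛg/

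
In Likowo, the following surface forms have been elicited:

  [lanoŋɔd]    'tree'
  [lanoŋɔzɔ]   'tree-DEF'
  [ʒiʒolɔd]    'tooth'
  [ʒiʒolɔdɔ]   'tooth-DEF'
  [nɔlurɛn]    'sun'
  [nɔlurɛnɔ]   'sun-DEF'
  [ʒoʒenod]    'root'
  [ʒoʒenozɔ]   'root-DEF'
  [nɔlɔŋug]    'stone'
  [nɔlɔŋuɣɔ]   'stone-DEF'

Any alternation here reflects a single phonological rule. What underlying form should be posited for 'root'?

/ʒoʒenoz/

'root' shows [d] ~ [z] at the end of the stem ([ʒoʒenod] vs [ʒoʒenozɔ]).
If /d/ were underlying and a rule turned it into [z] before the DEF suffix, 'tooth' would also alternate; but it has [d] in both [ʒiʒolɔd] and [ʒiʒolɔdɔ].
The underlying segment must be /z/; voiced fricatives become stops word-finally, yielding [d] there.
So 'root' = /ʒoʒenoz/.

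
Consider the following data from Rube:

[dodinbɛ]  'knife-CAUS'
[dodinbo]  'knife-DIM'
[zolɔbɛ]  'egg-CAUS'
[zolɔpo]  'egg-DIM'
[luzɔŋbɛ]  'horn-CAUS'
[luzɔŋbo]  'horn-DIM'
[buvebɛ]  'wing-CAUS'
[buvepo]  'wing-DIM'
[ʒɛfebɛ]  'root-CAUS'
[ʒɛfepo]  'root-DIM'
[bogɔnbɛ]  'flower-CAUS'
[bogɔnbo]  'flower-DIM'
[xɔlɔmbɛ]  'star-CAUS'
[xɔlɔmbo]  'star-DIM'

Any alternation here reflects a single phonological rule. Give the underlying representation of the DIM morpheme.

The DIM morpheme has two allomorphs, [-bo] and [-po].
The CAUS suffix, which begins with [b], is invariant after every stem; so [b] is not altered by any rule here.
So the underlying form is /-po/, and voiceless stops become voiced after a nasal.

/-po/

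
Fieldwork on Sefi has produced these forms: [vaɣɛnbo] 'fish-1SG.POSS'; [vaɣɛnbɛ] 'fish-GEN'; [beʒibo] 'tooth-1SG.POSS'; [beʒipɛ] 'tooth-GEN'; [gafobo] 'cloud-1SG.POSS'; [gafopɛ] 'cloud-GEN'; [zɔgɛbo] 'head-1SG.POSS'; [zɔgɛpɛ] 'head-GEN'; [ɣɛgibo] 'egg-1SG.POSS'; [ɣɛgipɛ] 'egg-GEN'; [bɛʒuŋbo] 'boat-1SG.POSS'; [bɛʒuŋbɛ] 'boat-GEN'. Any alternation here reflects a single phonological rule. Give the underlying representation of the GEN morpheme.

The GEN morpheme has two allomorphs, [-bɛ] and [-pɛ].
The 1SG.POSS suffix, which begins with [b], is invariant after every stem; so [b] is not altered by any rule here.
So the underlying form is /-pɛ/, and voiceless stops become voiced after a nasal.

/-pɛ/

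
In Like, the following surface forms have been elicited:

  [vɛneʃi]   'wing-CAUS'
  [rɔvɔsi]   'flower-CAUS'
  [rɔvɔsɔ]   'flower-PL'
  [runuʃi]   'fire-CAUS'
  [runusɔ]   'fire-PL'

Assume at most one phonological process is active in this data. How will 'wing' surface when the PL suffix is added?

[vɛnesɔ]

In [runuʃi] and [runusɔ] the final segment of 'fire' alternates: [ʃ] ~ [s].
If /s/ were underlying and a rule turned it into [ʃ] before the CAUS suffix, 'flower' would also alternate; but it has [s] in both [rɔvɔsi] and [rɔvɔsɔ].
The alternation reflects depalatalization: palato-alveolar /ʃ/ becomes [s] when no front vowel follows. /ʃ/ is underlying.
The one attested form of 'wing', [vɛneʃi], shows underlying /vɛneʃ/. Applying the same rule when no front vowel follows gives [vɛnesɔ].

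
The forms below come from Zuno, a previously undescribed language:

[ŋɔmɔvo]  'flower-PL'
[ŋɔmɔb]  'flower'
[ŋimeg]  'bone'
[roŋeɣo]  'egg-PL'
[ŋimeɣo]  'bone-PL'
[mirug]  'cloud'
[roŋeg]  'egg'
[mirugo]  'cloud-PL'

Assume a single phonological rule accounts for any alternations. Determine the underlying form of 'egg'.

/roŋeɣ/

In [roŋeg] and [roŋeɣo] the final segment of 'egg' alternates: [g] ~ [ɣ].
If /g/ were underlying and a rule turned it into [ɣ] before the PL suffix, 'cloud' would also alternate; but it has [g] in both [mirug] and [mirugo].
The alternation reflects word-final hardening: voiced fricatives become stops word-finally. /ɣ/ is underlying.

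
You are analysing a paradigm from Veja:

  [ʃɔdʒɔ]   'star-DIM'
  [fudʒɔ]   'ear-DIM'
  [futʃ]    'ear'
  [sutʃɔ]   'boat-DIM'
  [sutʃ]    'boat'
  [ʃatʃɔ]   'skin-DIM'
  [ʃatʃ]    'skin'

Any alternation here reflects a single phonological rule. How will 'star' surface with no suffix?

'ear' shows [dʒ] ~ [tʃ] at the end of the stem ([fudʒɔ] vs [futʃ]).
Compare 'skin', with invariant [tʃ] in [ʃatʃɔ] and [ʃatʃ]: an analysis with underlying /tʃ/ and a rule producing [dʒ] before the DIM suffix would wrongly predict alternation here too.
Therefore /dʒ/ is basic and [tʃ] is derived by word-final obstruent devoicing (voiced obstruents become voiceless word-finally).
The one attested form of 'star', [ʃɔdʒɔ], shows underlying /ʃɔdʒ/. Applying the same rule word-finally gives [ʃɔtʃ].

[ʃɔtʃ]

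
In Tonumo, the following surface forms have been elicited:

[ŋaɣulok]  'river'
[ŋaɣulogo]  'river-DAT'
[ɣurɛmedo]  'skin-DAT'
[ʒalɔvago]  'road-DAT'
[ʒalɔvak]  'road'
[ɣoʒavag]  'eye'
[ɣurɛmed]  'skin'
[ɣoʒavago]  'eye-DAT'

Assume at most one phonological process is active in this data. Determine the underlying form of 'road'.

/ʒalɔvak/

The stem for 'road' ends in [k] in [ʒalɔvak] but [g] in [ʒalɔvago].
If /g/ were underlying and a rule turned it into [k] in isolation, 'eye' would also alternate; but it has [g] in both [ɣoʒavag] and [ɣoʒavago].
The underlying segment must be /k/; voiceless stops become voiced between vowels, yielding [g] there.
Hence 'road' is /ʒalɔvak/ underlyingly.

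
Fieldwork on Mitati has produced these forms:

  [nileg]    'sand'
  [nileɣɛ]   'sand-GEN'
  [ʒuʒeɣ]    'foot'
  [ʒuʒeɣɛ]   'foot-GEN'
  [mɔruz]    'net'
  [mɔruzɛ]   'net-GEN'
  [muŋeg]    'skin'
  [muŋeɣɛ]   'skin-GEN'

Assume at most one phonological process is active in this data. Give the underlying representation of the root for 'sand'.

'sand' shows [g] ~ [ɣ] at the end of the stem ([nileg] vs [nileɣɛ]).
If /ɣ/ were underlying and a rule turned it into [g] in isolation, 'foot' would also alternate; but it has [ɣ] in both [ʒuʒeɣ] and [ʒuʒeɣɛ].
The alternation reflects intervocalic spirantization: voiced stops become fricatives between vowels. /g/ is underlying.
Hence 'sand' is /nileg/ underlyingly.

/nileg/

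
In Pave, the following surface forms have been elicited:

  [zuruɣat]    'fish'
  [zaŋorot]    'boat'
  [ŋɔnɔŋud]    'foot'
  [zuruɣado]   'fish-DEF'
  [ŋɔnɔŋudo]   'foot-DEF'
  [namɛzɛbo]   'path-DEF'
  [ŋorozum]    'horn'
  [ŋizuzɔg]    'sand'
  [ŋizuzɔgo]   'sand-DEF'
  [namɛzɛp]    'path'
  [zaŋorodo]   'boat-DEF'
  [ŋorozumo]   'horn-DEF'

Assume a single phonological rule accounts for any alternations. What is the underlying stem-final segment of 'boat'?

/t/

The root 'boat' surfaces as [zaŋorot] and [zaŋorodo], with a stem-final [t] ~ [d] alternation.
The stem 'foot' ([ŋɔnɔŋud], [ŋɔnɔŋudo]) shows [d] unchanged in both environments, so [d] cannot be basic with [t] derived in isolation.
The underlying segment must be /t/; voiceless stops become voiced between vowels, yielding [d] there.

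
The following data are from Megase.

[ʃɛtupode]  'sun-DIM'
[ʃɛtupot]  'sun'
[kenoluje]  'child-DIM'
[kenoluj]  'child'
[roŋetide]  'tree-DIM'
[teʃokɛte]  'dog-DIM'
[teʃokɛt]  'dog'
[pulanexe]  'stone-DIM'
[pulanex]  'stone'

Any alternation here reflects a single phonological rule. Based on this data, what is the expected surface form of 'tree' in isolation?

The root 'sun' surfaces as [ʃɛtupode] and [ʃɛtupot], with a stem-final [d] ~ [t] alternation.
If /t/ were underlying and a rule turned it into [d] before the DIM suffix, 'dog' would also alternate; but it has [t] in both [teʃokɛte] and [teʃokɛt].
The alternation reflects word-final obstruent devoicing: voiced obstruents become voiceless word-finally. /d/ is underlying.
The one attested form of 'tree', [roŋetide], shows underlying /roŋetid/. Applying the same rule word-finally gives [roŋetit].

[roŋetit]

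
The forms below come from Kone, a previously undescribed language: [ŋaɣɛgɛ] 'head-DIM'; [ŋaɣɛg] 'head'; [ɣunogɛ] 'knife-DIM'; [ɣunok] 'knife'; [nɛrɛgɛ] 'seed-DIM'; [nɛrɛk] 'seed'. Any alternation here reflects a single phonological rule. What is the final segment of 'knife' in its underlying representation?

/k/

'knife' shows [g] ~ [k] at the end of the stem ([ɣunogɛ] vs [ɣunok]).
But 'head' keeps [g] in both environments ([ŋaɣɛgɛ], [ŋaɣɛg]), so there is no rule changing /g/ to [k] in isolation.
The alternation reflects intervocalic voicing: voiceless stops become voiced between vowels. /k/ is underlying.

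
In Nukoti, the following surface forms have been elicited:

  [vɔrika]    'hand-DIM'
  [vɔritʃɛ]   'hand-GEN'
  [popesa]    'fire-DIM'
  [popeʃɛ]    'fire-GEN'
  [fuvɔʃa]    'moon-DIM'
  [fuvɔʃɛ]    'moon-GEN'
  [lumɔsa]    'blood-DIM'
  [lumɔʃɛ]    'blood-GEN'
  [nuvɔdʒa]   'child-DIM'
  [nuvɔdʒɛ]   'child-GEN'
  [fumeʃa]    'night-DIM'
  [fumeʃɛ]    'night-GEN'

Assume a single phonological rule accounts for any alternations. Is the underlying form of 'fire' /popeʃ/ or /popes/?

The root 'fire' surfaces as [popesa] and [popeʃɛ], with a stem-final [s] ~ [ʃ] alternation.
The stem 'moon' ([fuvɔʃa], [fuvɔʃɛ]) shows [ʃ] unchanged in both environments, so [ʃ] cannot be basic with [s] derived before the DIM suffix.
The alternation reflects palatalization before a front vowel: /k/ and /s/ become palato-alveolar [tʃ] and [ʃ] before a front vowel. /s/ is underlying.

/popes/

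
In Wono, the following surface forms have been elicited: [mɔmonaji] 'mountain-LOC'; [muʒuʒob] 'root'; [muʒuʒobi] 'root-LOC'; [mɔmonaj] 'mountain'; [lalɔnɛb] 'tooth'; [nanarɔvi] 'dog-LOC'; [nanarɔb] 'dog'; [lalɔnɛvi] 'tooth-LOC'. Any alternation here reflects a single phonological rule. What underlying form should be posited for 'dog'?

/nanarɔv/

'dog' shows [b] ~ [v] at the end of the stem ([nanarɔb] vs [nanarɔvi]).
But 'root' keeps [b] in both environments ([muʒuʒob], [muʒuʒobi]), so there is no rule changing /b/ to [v] before the LOC suffix.
The alternation reflects word-final hardening: voiced fricatives become stops word-finally. /v/ is underlying.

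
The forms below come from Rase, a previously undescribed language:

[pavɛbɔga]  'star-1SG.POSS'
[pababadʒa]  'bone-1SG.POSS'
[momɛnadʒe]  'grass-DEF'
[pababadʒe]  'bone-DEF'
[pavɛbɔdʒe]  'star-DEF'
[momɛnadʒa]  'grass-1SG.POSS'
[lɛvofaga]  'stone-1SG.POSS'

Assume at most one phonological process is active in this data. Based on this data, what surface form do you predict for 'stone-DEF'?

[lɛvofadʒe]

The stem for 'star' ends in [dʒ] in [pavɛbɔdʒe] but [g] in [pavɛbɔga].
But 'grass' keeps [dʒ] in both environments ([momɛnadʒe], [momɛnadʒa]), so there is no rule changing /dʒ/ to [g] before the 1SG.POSS suffix.
The alternation reflects palatalization before a front vowel: /g/ becomes palato-alveolar [dʒ] before a front vowel. /g/ is underlying.
The one attested form of 'stone', [lɛvofaga], shows underlying /lɛvofag/. Applying the same rule before a front vowel gives [lɛvofadʒe].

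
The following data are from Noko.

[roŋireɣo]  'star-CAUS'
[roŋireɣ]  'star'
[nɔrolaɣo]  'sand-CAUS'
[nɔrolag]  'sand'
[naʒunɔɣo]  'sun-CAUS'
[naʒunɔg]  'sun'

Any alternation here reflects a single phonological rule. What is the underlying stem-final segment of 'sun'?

/g/

The stem for 'sun' ends in [ɣ] in [naʒunɔɣo] but [g] in [naʒunɔg].
But 'star' keeps [ɣ] in both environments ([roŋireɣo], [roŋireɣ]), so there is no rule changing /ɣ/ to [g] in isolation.
The alternation reflects intervocalic spirantization: voiced stops become fricatives between vowels. /g/ is underlying.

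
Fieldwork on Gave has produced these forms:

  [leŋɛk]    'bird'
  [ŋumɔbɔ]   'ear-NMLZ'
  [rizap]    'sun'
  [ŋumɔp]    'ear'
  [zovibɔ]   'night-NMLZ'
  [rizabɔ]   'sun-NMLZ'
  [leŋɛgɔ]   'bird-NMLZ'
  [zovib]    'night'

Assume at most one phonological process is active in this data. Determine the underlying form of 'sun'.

/rizap/

'sun' shows [p] ~ [b] at the end of the stem ([rizap] vs [rizabɔ]).
The stem 'night' ([zovib], [zovibɔ]) shows [b] unchanged in both environments, so [b] cannot be basic with [p] derived in isolation.
So /p/ is underlying, and a rule of intervocalic voicing — voiceless stops become voiced between vowels — gives [b].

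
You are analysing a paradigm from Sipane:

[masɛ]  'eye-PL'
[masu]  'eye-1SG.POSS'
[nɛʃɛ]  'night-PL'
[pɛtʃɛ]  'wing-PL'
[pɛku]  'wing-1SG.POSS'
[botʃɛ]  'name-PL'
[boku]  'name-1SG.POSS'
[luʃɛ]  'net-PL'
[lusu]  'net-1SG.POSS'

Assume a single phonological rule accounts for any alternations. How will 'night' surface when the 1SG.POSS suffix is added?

The stem for 'net' ends in [ʃ] in [luʃɛ] but [s] in [lusu].
But 'eye' keeps [s] in both environments ([masɛ], [masu]), so there is no rule changing /s/ to [ʃ] before the PL suffix.
The alternation reflects depalatalization: palato-alveolar /tʃ/ and /ʃ/ become [k] and [s] when no front vowel follows. /ʃ/ is underlying.
The one attested form of 'night', [nɛʃɛ], shows underlying /nɛʃ/. Applying the same rule when no front vowel follows gives [nɛsu].

[nɛsu]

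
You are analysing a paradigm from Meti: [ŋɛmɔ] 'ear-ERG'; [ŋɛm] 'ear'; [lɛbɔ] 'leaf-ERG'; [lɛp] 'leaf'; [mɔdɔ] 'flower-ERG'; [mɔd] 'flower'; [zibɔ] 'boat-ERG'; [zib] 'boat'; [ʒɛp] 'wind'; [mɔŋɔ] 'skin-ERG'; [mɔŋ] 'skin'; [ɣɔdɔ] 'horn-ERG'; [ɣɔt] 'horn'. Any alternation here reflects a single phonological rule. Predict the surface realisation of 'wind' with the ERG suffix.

The root 'leaf' surfaces as [lɛbɔ] and [lɛp], with a stem-final [b] ~ [p] alternation.
Compare 'boat', with invariant [b] in [zibɔ] and [zib]: an analysis with underlying /b/ and a rule producing [p] in isolation would wrongly predict alternation here too.
The alternation reflects intervocalic voicing: voiceless stops become voiced between vowels. /p/ is underlying.
From [ʒɛp] the stem 'wind' is /ʒɛp/; between vowels this yields [ʒɛbɔ].

[ʒɛbɔ]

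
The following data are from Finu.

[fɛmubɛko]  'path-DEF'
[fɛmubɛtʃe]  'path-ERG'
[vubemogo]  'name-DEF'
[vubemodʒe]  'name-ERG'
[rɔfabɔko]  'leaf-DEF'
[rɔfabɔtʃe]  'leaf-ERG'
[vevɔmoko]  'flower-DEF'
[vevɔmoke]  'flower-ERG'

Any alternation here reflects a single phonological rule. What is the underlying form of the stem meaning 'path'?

/fɛmubɛtʃ/

The stem for 'path' ends in [k] in [fɛmubɛko] but [tʃ] in [fɛmubɛtʃe].
The stem 'flower' ([vevɔmoko], [vevɔmoke]) shows [k] unchanged in both environments, so [k] cannot be basic with [tʃ] derived before the ERG suffix.
Therefore /tʃ/ is basic and [k] is derived by depalatalization (palato-alveolar /tʃ/ and /dʒ/ become [k] and [g] when no front vowel follows).
So 'path' = /fɛmubɛtʃ/.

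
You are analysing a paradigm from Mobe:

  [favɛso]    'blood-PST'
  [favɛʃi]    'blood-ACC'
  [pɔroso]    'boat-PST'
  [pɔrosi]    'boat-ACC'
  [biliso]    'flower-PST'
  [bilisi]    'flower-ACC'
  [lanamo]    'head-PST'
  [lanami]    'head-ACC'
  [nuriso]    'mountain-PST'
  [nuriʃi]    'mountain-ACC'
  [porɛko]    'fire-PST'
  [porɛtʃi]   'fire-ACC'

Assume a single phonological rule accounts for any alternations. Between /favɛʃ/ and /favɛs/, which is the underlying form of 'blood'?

'blood' shows [s] ~ [ʃ] at the end of the stem ([favɛso] vs [favɛʃi]).
But 'boat' keeps [s] in both environments ([pɔroso], [pɔrosi]), so there is no rule changing /s/ to [ʃ] before the ACC suffix.
Therefore /ʃ/ is basic and [s] is derived by depalatalization (palato-alveolar /tʃ/ and /ʃ/ become [k] and [s] when no front vowel follows).

/favɛʃ/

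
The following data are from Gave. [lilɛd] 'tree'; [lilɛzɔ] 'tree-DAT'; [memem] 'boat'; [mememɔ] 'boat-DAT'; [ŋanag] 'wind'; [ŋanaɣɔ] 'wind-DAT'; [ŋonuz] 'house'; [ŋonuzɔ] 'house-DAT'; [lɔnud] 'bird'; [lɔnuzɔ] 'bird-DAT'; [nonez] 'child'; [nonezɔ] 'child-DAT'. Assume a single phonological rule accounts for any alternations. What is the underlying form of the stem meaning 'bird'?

The root 'bird' surfaces as [lɔnud] and [lɔnuzɔ], with a stem-final [d] ~ [z] alternation.
Compare 'house', with invariant [z] in [ŋonuz] and [ŋonuzɔ]: an analysis with underlying /z/ and a rule producing [d] in isolation would wrongly predict alternation here too.
The underlying segment must be /d/; voiced stops become fricatives between vowels, yielding [z] there.

/lɔnud/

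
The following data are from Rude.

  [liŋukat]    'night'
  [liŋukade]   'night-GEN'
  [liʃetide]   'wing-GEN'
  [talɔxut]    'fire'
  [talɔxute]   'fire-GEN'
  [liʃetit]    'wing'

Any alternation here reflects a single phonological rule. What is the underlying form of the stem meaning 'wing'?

/liʃetid/

In [liʃetide] and [liʃetit] the final segment of 'wing' alternates: [d] ~ [t].
The stem 'fire' ([talɔxute], [talɔxut]) shows [t] unchanged in both environments, so [t] cannot be basic with [d] derived before the GEN suffix.
Therefore /d/ is basic and [t] is derived by word-final obstruent devoicing (voiced obstruents become voiceless word-finally).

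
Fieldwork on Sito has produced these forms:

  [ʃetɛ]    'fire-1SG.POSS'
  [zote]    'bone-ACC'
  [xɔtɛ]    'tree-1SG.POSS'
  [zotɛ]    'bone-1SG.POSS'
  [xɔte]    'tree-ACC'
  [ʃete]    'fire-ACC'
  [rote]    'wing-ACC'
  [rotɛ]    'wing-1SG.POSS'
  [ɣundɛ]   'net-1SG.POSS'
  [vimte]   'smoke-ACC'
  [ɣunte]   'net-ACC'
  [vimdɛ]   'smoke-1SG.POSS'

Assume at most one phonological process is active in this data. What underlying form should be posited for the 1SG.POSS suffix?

The 1SG.POSS suffix surfaces as [-dɛ] and [-tɛ], depending on the final segment of the stem.
By contrast the ACC suffix keeps its initial [t] throughout — that segment must be underlying.
The 1SG.POSS suffix is therefore /-dɛ/ underlyingly, with post-vocalic devoicing: voiced stops become voiceless after a vowel.

/-dɛ/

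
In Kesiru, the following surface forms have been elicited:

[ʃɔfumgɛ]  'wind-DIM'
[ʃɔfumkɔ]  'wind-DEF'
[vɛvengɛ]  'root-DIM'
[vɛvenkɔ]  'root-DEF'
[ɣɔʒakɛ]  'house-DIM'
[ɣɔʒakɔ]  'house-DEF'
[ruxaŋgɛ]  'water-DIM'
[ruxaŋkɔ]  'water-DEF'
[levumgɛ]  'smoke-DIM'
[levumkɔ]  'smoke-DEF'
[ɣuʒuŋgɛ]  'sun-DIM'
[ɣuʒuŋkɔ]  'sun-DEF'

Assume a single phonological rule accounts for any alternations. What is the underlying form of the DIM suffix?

/-gɛ/

The DIM suffix surfaces as [-gɛ] and [-kɛ], depending on the final segment of the stem.
By contrast the DEF suffix keeps its initial [k] throughout — that segment must be underlying.
The DIM suffix is therefore /-gɛ/ underlyingly, with post-vocalic devoicing: voiced stops become voiceless after a vowel.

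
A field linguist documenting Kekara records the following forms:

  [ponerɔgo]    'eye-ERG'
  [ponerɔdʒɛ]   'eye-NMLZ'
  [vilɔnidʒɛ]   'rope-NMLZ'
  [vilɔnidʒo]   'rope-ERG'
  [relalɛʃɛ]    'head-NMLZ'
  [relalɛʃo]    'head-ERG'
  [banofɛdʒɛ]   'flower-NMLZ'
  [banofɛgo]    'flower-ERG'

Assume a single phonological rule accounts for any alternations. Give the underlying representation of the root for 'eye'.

/ponerɔg/

The root 'eye' surfaces as [ponerɔgo] and [ponerɔdʒɛ], with a stem-final [g] ~ [dʒ] alternation.
Compare 'rope', with invariant [dʒ] in [vilɔnidʒo] and [vilɔnidʒɛ]: an analysis with underlying /dʒ/ and a rule producing [g] before the ERG suffix would wrongly predict alternation here too.
The alternation reflects palatalization before a front vowel: /g/ becomes palato-alveolar [dʒ] before a front vowel. /g/ is underlying.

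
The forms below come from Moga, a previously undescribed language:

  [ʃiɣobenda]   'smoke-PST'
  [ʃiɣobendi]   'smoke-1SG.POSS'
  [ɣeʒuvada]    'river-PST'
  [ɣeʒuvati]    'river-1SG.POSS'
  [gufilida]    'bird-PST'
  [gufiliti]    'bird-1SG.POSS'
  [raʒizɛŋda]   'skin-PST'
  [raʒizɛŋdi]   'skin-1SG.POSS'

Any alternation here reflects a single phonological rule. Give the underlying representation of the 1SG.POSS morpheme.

/-ti/

The 1SG.POSS morpheme has two allomorphs, [-di] and [-ti].
The PST suffix, which begins with [d], is invariant after every stem; so [d] is not altered by any rule here.
The 1SG.POSS suffix is therefore /-ti/ underlyingly, with post-nasal voicing: voiceless stops become voiced after a nasal.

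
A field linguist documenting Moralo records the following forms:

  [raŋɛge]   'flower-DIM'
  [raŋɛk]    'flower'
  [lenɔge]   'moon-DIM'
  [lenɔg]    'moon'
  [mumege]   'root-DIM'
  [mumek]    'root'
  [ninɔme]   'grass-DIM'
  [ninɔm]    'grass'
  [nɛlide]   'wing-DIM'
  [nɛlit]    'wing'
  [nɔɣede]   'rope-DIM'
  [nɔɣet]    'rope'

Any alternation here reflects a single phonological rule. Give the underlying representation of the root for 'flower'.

/raŋɛk/

The root 'flower' surfaces as [raŋɛge] and [raŋɛk], with a stem-final [g] ~ [k] alternation.
Compare 'moon', with invariant [g] in [lenɔge] and [lenɔg]: an analysis with underlying /g/ and a rule producing [k] in isolation would wrongly predict alternation here too.
So /k/ is underlying, and a rule of intervocalic voicing — voiceless stops become voiced between vowels — gives [g].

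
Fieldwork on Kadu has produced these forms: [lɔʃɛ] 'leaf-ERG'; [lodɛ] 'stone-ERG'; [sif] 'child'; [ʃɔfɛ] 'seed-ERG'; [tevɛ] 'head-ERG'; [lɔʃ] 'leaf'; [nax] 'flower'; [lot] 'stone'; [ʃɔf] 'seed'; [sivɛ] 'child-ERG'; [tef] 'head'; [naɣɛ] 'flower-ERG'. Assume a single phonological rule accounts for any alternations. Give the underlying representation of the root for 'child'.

The stem for 'child' ends in [f] in [sif] but [v] in [sivɛ].
Compare 'seed', with invariant [f] in [ʃɔf] and [ʃɔfɛ]: an analysis with underlying /f/ and a rule producing [v] before the ERG suffix would wrongly predict alternation here too.
The alternation reflects word-final obstruent devoicing: voiced obstruents become voiceless word-finally. /v/ is underlying.

/siv/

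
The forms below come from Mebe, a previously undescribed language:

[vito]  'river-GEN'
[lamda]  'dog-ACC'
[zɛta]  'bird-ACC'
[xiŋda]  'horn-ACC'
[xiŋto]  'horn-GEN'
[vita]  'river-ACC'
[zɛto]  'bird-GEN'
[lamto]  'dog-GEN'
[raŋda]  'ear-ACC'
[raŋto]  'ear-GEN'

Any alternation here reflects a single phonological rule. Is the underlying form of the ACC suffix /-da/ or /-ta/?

The ACC morpheme has two allomorphs, [-da] and [-ta].
By contrast the GEN suffix keeps its initial [t] throughout — that segment must be underlying.
So the underlying form is /-da/, and voiced stops become voiceless after a vowel.

/-da/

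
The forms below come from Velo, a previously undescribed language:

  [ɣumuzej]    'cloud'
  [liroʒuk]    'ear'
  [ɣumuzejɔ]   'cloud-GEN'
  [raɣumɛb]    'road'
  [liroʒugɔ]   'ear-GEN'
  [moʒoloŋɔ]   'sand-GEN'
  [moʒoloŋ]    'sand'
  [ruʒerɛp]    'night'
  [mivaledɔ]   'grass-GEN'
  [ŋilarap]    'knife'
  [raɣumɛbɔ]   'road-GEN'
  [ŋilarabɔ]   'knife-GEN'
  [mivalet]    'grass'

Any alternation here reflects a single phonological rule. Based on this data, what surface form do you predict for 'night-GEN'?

'knife' shows [b] ~ [p] at the end of the stem ([ŋilarabɔ] vs [ŋilarap]).
The stem 'road' ([raɣumɛbɔ], [raɣumɛb]) shows [b] unchanged in both environments, so [b] cannot be basic with [p] derived in isolation.
The underlying segment must be /p/; voiceless stops become voiced between vowels, yielding [b] there.
The one attested form of 'night', [ruʒerɛp], shows underlying /ruʒerɛp/. Applying the same rule between vowels gives [ruʒerɛbɔ].

[ruʒerɛbɔ]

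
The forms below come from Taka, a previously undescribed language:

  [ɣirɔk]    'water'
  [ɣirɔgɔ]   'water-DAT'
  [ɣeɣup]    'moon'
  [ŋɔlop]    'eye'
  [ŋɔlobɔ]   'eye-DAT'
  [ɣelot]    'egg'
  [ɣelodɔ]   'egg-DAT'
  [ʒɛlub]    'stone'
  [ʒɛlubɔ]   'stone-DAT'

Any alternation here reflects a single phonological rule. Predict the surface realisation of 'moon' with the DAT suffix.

[ɣeɣubɔ]

The stem for 'eye' ends in [p] in [ŋɔlop] but [b] in [ŋɔlobɔ].
Compare 'stone', with invariant [b] in [ʒɛlub] and [ʒɛlubɔ]: an analysis with underlying /b/ and a rule producing [p] in isolation would wrongly predict alternation here too.
The alternation reflects intervocalic voicing: voiceless stops become voiced between vowels. /p/ is underlying.
From [ɣeɣup] the stem 'moon' is /ɣeɣup/; between vowels this yields [ɣeɣubɔ].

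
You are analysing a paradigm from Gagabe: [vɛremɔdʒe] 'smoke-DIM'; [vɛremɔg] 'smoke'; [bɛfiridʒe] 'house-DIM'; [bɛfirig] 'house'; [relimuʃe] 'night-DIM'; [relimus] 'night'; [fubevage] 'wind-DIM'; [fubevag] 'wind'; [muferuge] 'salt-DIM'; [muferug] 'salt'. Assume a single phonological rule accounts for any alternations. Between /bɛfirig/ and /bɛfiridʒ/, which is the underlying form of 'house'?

'house' shows [dʒ] ~ [g] at the end of the stem ([bɛfiridʒe] vs [bɛfirig]).
The stem 'wind' ([fubevage], [fubevag]) shows [g] unchanged in both environments, so [g] cannot be basic with [dʒ] derived before the DIM suffix.
The underlying segment must be /dʒ/; palato-alveolar /dʒ/ and /ʃ/ become [g] and [s] when no front vowel follows, yielding [g] there.

/bɛfiridʒ/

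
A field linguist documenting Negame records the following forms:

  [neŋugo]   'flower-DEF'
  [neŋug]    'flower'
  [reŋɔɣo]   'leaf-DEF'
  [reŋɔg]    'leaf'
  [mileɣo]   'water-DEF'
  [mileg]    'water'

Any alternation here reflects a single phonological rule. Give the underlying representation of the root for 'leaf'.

In [reŋɔɣo] and [reŋɔg] the final segment of 'leaf' alternates: [ɣ] ~ [g].
Compare 'flower', with invariant [g] in [neŋugo] and [neŋug]: an analysis with underlying /g/ and a rule producing [ɣ] before the DEF suffix would wrongly predict alternation here too.
Therefore /ɣ/ is basic and [g] is derived by word-final hardening (voiced fricatives become stops word-finally).

/reŋɔɣ/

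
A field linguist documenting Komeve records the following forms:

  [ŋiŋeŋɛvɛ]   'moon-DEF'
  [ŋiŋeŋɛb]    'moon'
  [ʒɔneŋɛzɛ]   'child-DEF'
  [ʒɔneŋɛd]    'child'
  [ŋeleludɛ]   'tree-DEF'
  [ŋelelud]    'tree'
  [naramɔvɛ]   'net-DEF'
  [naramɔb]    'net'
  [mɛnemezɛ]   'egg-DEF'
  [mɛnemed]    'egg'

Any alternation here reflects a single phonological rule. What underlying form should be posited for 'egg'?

/mɛnemez/

The stem for 'egg' ends in [z] in [mɛnemezɛ] but [d] in [mɛnemed].
But 'tree' keeps [d] in both environments ([ŋeleludɛ], [ŋelelud]), so there is no rule changing /d/ to [z] before the DEF suffix.
The underlying segment must be /z/; voiced fricatives become stops word-finally, yielding [d] there.
So 'egg' = /mɛnemez/.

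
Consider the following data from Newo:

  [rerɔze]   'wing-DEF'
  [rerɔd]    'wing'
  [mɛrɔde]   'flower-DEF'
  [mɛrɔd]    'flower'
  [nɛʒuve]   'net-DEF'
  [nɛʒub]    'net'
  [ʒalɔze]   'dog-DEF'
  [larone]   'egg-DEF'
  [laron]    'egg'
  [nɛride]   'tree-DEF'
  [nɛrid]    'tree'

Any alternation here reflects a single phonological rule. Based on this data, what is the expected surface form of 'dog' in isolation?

[ʒalɔd]

'wing' shows [z] ~ [d] at the end of the stem ([rerɔze] vs [rerɔd]).
The stem 'flower' ([mɛrɔde], [mɛrɔd]) shows [d] unchanged in both environments, so [d] cannot be basic with [z] derived before the DEF suffix.
The alternation reflects word-final hardening: voiced fricatives become stops word-finally. /z/ is underlying.
The one attested form of 'dog', [ʒalɔze], shows underlying /ʒalɔz/. Applying the same rule word-finally gives [ʒalɔd].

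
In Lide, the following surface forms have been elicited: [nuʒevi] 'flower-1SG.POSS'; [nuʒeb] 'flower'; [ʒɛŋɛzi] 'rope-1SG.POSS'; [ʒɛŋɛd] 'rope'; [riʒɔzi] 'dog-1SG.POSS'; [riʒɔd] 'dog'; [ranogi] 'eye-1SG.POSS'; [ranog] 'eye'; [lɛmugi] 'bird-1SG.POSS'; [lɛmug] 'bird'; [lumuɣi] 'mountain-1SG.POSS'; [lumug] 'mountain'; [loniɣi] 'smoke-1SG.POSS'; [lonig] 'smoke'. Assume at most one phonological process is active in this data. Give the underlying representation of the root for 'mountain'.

The root 'mountain' surfaces as [lumuɣi] and [lumug], with a stem-final [ɣ] ~ [g] alternation.
The stem 'bird' ([lɛmugi], [lɛmug]) shows [g] unchanged in both environments, so [g] cannot be basic with [ɣ] derived before the 1SG.POSS suffix.
So /ɣ/ is underlying, and a rule of word-final hardening — voiced fricatives become stops word-finally — gives [g].
Hence 'mountain' is /lumuɣ/ underlyingly.

/lumuɣ/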